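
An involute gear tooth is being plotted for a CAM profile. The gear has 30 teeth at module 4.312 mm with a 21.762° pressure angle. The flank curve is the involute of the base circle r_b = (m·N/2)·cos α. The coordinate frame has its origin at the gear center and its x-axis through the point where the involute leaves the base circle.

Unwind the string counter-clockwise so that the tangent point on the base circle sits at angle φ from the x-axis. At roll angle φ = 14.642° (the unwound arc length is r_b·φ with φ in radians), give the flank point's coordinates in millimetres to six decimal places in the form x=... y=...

pitch radius r_p = m·N/2 = 4.312·30/2 = 64.680000
base radius r_b = r_p·cos α = 64.680000·cos 21.762° = 60.070381
roll angle φ = 14.642° = 0.25555111 rad
x = r_b·(cos φ + φ·sin φ) = 60.070381·(0.96752413 + 0.25555111·0.25277866) = 61.999962
y = r_b·(sin φ − φ·cos φ) = 60.070381·(0.25277866 − 0.25555111·0.96752413) = 0.331997

x=61.999962 y=0.331997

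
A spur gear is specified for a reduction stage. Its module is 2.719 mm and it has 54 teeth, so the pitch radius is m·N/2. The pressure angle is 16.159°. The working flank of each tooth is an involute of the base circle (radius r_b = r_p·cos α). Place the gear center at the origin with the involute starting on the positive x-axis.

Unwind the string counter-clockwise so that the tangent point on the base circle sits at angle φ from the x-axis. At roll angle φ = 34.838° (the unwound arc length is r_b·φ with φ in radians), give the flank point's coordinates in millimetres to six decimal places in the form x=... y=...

pitch radius r_p = m·N/2 = 2.719·54/2 = 73.413000
base radius r_b = r_p·cos α = 73.413000·cos 16.159° = 70.512679
roll angle φ = 34.838° = 0.60803780 rad
x = r_b·(cos φ + φ·sin φ) = 70.512679·(0.82077052 + 0.60803780·0.57125805) = 82.367059
y = r_b·(sin φ − φ·cos φ) = 70.512679·(0.57125805 − 0.60803780·0.82077052) = 5.090913

x=82.367059 y=5.090913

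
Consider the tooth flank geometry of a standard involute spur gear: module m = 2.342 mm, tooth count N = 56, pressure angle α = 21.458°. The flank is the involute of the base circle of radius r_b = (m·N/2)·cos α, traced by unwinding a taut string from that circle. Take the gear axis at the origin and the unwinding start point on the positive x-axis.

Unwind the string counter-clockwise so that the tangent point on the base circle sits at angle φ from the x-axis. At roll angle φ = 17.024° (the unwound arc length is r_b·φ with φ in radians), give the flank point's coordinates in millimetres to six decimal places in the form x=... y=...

pitch radius r_p = m·N/2 = 2.342·56/2 = 65.576000
base radius r_b = r_p·cos α = 65.576000·cos 21.458° = 61.030664
roll angle φ = 17.024° = 0.29712485 rad
x = r_b·(cos φ + φ·sin φ) = 61.030664·(0.95618220 + 0.29712485·0.29277226) = 63.665487
y = r_b·(sin φ − φ·cos φ) = 61.030664·(0.29277226 − 0.29712485·0.95618220) = 0.528938

x=63.665487 y=0.528938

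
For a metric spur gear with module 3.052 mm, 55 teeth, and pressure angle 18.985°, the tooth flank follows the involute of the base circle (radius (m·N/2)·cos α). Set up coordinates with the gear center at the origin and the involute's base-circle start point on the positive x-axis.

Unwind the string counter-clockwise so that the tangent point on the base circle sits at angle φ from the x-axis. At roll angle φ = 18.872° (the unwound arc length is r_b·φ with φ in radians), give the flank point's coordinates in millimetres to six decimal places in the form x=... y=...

x=83.553598 y=0.935130

pitch radius r_p = m·N/2 = 3.052·55/2 = 83.930000
base radius r_b = r_p·cos α = 83.930000·cos 18.985° = 79.364525
roll angle φ = 18.872° = 0.32937854 rad
x = r_b·(cos φ + φ·sin φ) = 79.364525·(0.94624354 + 0.32937854·0.32345504) = 83.553598
y = r_b·(sin φ − φ·cos φ) = 79.364525·(0.32345504 − 0.32937854·0.94624354) = 0.935130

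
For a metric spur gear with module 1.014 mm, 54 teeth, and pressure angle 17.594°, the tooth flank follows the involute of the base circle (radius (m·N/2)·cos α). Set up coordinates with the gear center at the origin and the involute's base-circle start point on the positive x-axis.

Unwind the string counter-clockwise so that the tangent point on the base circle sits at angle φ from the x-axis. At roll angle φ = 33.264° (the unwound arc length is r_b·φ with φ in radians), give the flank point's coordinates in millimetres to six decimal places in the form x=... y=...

x=30.131741 y=1.645587

pitch radius r_p = m·N/2 = 1.014·54/2 = 27.378000
base radius r_b = r_p·cos α = 27.378000·cos 17.594° = 26.097321
roll angle φ = 33.264° = 0.58056632 rad
x = r_b·(cos φ + φ·sin φ) = 26.097321·(0.83615216 + 0.58056632·0.54849756) = 30.131741
y = r_b·(sin φ − φ·cos φ) = 26.097321·(0.54849756 − 0.58056632·0.83615216) = 1.645587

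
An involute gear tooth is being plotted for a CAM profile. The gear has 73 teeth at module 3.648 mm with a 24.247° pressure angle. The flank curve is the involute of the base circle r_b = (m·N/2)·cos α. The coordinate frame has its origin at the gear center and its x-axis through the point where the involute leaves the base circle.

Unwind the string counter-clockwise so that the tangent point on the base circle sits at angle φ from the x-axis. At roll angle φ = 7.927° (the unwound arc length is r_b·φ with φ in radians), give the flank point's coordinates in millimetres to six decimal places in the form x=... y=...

x=122.562184 y=0.106966

pitch radius r_p = m·N/2 = 3.648·73/2 = 133.152000
base radius r_b = r_p·cos α = 133.152000·cos 24.247° = 121.405803
roll angle φ = 7.927° = 0.13835225 rad
x = r_b·(cos φ + φ·sin φ) = 121.405803·(0.99044458 + 0.13835225·0.13791130) = 122.562184
y = r_b·(sin φ − φ·cos φ) = 121.405803·(0.13791130 − 0.13835225·0.99044458) = 0.106966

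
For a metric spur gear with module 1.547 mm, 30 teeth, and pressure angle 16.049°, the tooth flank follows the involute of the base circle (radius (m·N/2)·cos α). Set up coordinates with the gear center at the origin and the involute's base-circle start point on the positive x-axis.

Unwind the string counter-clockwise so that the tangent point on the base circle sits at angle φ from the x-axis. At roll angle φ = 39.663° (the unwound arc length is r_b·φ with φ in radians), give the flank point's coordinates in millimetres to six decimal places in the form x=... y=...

pitch radius r_p = m·N/2 = 1.547·30/2 = 23.205000
base radius r_b = r_p·cos α = 23.205000·cos 16.049° = 22.300599
roll angle φ = 39.663° = 0.69224994 rad
x = r_b·(cos φ + φ·sin φ) = 22.300599·(0.76981189 + 0.69224994·0.63827083) = 27.020629
y = r_b·(sin φ − φ·cos φ) = 22.300599·(0.63827083 − 0.69224994·0.76981189) = 2.349783

x=27.020629 y=2.349783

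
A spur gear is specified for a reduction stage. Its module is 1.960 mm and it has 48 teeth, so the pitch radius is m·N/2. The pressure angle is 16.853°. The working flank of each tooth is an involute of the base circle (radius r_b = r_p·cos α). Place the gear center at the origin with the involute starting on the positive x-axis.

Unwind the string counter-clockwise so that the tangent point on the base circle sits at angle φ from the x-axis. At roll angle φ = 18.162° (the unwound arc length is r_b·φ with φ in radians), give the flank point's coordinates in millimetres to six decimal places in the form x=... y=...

x=47.225016 y=0.473189

pitch radius r_p = m·N/2 = 1.960·48/2 = 47.040000
base radius r_b = r_p·cos α = 47.040000·cos 16.853° = 45.019713
roll angle φ = 18.162° = 0.31698670 rad
x = r_b·(cos φ + φ·sin φ) = 45.019713·(0.95017899 + 0.31698670·0.31170480) = 47.225016
y = r_b·(sin φ − φ·cos φ) = 45.019713·(0.31170480 − 0.31698670·0.95017899) = 0.473189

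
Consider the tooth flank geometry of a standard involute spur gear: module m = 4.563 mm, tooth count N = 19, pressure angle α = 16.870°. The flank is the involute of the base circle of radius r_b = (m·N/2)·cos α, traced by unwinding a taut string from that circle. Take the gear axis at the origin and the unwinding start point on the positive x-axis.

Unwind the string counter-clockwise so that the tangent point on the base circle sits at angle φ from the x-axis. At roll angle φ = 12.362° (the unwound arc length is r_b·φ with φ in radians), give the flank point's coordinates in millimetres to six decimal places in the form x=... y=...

pitch radius r_p = m·N/2 = 4.563·19/2 = 43.348500
base radius r_b = r_p·cos α = 43.348500·cos 16.870° = 41.483026
roll angle φ = 12.362° = 0.21575760 rad
x = r_b·(cos φ + φ·sin φ) = 41.483026·(0.97681448 + 0.21575760·0.21408753) = 42.437364
y = r_b·(sin φ − φ·cos φ) = 41.483026·(0.21408753 − 0.21575760·0.97681448) = 0.138237

x=42.437364 y=0.138237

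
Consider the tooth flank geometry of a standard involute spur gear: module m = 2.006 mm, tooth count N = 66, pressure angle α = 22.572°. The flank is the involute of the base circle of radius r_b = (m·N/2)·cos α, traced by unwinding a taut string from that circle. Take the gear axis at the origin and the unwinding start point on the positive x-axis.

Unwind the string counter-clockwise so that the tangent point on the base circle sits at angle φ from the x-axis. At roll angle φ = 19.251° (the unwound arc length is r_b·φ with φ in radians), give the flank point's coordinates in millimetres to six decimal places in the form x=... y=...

pitch radius r_p = m·N/2 = 2.006·66/2 = 66.198000
base radius r_b = r_p·cos α = 66.198000·cos 22.572° = 61.127095
roll angle φ = 19.251° = 0.33599333 rad
x = r_b·(cos φ + φ·sin φ) = 61.127095·(0.94408327 + 0.33599333·0.32970712) = 64.480690
y = r_b·(sin φ − φ·cos φ) = 61.127095·(0.32970712 − 0.33599333·0.94408327) = 0.764177

x=64.480690 y=0.764177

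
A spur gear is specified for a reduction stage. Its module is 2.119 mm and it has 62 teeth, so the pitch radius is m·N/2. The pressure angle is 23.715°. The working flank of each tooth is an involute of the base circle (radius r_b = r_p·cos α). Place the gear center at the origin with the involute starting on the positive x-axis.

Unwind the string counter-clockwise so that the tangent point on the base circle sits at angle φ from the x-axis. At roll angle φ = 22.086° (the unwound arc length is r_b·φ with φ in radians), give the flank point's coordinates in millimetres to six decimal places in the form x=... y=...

x=64.445673 y=1.131288

pitch radius r_p = m·N/2 = 2.119·62/2 = 65.689000
base radius r_b = r_p·cos α = 65.689000·cos 23.715° = 60.142046
roll angle φ = 22.086° = 0.38547342 rad
x = r_b·(cos φ + φ·sin φ) = 60.142046·(0.92662053 + 0.38547342·0.37599786) = 64.445673
y = r_b·(sin φ − φ·cos φ) = 60.142046·(0.37599786 − 0.38547342·0.92662053) = 1.131288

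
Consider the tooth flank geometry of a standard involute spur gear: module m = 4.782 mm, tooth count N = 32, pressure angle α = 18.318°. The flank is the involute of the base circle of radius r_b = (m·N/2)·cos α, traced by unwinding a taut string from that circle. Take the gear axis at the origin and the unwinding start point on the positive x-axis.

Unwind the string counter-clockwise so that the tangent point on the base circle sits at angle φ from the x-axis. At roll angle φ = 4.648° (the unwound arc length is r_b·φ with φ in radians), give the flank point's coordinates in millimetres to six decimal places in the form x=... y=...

pitch radius r_p = m·N/2 = 4.782·32/2 = 76.512000
base radius r_b = r_p·cos α = 76.512000·cos 18.318° = 72.634891
roll angle φ = 4.648° = 0.08112290 rad
x = r_b·(cos φ + φ·sin φ) = 72.634891·(0.99671134 + 0.08112290·0.08103396) = 72.873500
y = r_b·(sin φ − φ·cos φ) = 72.634891·(0.08103396 − 0.08112290·0.99671134) = 0.012917

x=72.873500 y=0.012917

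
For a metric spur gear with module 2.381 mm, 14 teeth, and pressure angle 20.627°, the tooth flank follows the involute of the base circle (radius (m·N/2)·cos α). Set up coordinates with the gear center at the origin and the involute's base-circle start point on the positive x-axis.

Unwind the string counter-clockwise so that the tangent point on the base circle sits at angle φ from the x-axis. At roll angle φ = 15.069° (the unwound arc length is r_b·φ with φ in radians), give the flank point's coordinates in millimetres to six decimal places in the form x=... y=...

x=16.128729 y=0.093938

pitch radius r_p = m·N/2 = 2.381·14/2 = 16.667000
base radius r_b = r_p·cos α = 16.667000·cos 20.627° = 15.598539
roll angle φ = 15.069° = 0.26300366 rad
x = r_b·(cos φ + φ·sin φ) = 15.598539·(0.96561344 + 0.26300366·0.25998210) = 16.128729
y = r_b·(sin φ − φ·cos φ) = 15.598539·(0.25998210 − 0.26300366·0.96561344) = 0.093938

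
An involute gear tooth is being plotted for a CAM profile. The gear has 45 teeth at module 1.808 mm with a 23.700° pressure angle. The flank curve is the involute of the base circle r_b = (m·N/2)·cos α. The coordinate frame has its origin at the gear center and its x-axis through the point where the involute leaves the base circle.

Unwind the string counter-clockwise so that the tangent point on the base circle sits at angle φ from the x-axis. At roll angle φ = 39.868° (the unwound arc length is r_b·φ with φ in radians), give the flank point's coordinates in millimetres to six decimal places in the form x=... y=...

pitch radius r_p = m·N/2 = 1.808·45/2 = 40.680000
base radius r_b = r_p·cos α = 40.680000·cos 23.700° = 37.249154
roll angle φ = 39.868° = 0.69582787 rad
x = r_b·(cos φ + φ·sin φ) = 37.249154·(0.76752329 + 0.69582787·0.64102107) = 45.204218
y = r_b·(sin φ − φ·cos φ) = 37.249154·(0.64102107 − 0.69582787·0.76752329) = 3.984057

x=45.204218 y=3.984057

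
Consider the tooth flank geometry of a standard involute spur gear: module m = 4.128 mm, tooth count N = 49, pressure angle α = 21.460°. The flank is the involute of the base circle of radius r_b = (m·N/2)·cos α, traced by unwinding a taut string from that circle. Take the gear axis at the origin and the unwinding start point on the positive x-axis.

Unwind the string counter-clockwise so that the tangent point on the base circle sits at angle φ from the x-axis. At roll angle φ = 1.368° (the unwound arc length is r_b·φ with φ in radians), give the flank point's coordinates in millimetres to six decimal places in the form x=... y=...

x=94.151390 y=0.000427

pitch radius r_p = m·N/2 = 4.128·49/2 = 101.136000
base radius r_b = r_p·cos α = 101.136000·cos 21.460° = 94.124565
roll angle φ = 1.368° = 0.02387610 rad
x = r_b·(cos φ + φ·sin φ) = 94.124565·(0.99971498 + 0.02387610·0.02387384) = 94.151390
y = r_b·(sin φ − φ·cos φ) = 94.124565·(0.02387384 − 0.02387610·0.99971498) = 0.000427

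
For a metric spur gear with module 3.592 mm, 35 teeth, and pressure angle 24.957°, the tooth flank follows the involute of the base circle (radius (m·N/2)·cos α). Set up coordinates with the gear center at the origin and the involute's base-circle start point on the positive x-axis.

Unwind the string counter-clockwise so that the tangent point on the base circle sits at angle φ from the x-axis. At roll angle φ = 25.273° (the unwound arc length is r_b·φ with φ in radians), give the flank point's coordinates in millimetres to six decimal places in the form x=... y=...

pitch radius r_p = m·N/2 = 3.592·35/2 = 62.860000
base radius r_b = r_p·cos α = 62.860000·cos 24.957° = 56.990429
roll angle φ = 25.273° = 0.44109706 rad
x = r_b·(cos φ + φ·sin φ) = 56.990429·(0.90428384 + 0.44109706·0.42693178) = 62.267867
y = r_b·(sin φ − φ·cos φ) = 56.990429·(0.42693178 − 0.44109706·0.90428384) = 1.598857

x=62.267867 y=1.598857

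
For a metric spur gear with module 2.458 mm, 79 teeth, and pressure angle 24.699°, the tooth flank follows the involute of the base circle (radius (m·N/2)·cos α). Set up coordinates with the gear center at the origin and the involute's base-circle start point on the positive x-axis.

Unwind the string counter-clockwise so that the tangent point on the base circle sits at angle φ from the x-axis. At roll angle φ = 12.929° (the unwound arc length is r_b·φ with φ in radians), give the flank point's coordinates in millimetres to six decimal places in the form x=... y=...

pitch radius r_p = m·N/2 = 2.458·79/2 = 97.091000
base radius r_b = r_p·cos α = 97.091000·cos 24.699° = 88.208676
roll angle φ = 12.929° = 0.22565362 rad
x = r_b·(cos φ + φ·sin φ) = 88.208676·(0.97464807 + 0.22565362·0.22374346) = 90.425941
y = r_b·(sin φ − φ·cos φ) = 88.208676·(0.22374346 − 0.22565362·0.97464807) = 0.336127

x=90.425941 y=0.336127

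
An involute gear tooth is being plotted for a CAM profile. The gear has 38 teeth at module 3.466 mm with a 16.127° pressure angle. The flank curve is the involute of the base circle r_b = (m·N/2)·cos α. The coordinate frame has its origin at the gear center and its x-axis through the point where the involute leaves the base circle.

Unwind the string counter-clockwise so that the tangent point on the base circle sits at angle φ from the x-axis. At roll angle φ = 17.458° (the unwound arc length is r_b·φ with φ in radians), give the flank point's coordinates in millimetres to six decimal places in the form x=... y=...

pitch radius r_p = m·N/2 = 3.466·38/2 = 65.854000
base radius r_b = r_p·cos α = 65.854000·cos 16.127° = 63.262537
roll angle φ = 17.458° = 0.30469958 rad
x = r_b·(cos φ + φ·sin φ) = 63.262537·(0.95393712 + 0.30469958·0.30000661) = 66.131431
y = r_b·(sin φ − φ·cos φ) = 63.262537·(0.30000661 − 0.30469958·0.95393712) = 0.591022

x=66.131431 y=0.591022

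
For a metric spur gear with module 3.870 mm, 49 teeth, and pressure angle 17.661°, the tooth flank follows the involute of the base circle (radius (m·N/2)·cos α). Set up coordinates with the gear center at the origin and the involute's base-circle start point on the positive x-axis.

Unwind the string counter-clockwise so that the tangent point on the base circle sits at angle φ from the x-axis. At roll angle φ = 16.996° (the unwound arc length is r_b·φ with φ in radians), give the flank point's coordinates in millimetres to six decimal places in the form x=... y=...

x=94.234102 y=0.779174

pitch radius r_p = m·N/2 = 3.870·49/2 = 94.815000
base radius r_b = r_p·cos α = 94.815000·cos 17.661° = 90.346199
roll angle φ = 16.996° = 0.29663616 rad
x = r_b·(cos φ + φ·sin φ) = 90.346199·(0.95632517 + 0.29663616·0.29230494) = 94.234102
y = r_b·(sin φ − φ·cos φ) = 90.346199·(0.29230494 − 0.29663616·0.95632517) = 0.779174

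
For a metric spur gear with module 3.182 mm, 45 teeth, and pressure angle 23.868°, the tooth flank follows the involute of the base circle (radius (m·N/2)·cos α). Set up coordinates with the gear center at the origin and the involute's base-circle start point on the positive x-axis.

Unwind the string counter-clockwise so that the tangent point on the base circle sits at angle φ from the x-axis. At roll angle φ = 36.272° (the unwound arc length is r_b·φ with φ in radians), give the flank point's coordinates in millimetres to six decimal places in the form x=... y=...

pitch radius r_p = m·N/2 = 3.182·45/2 = 71.595000
base radius r_b = r_p·cos α = 71.595000·cos 23.868° = 65.472202
roll angle φ = 36.272° = 0.63306583 rad
x = r_b·(cos φ + φ·sin φ) = 65.472202·(0.80621750 + 0.63306583·0.59161926) = 77.306396
y = r_b·(sin φ − φ·cos φ) = 65.472202·(0.59161926 − 0.63306583·0.80621750) = 5.318340

x=77.306396 y=5.318340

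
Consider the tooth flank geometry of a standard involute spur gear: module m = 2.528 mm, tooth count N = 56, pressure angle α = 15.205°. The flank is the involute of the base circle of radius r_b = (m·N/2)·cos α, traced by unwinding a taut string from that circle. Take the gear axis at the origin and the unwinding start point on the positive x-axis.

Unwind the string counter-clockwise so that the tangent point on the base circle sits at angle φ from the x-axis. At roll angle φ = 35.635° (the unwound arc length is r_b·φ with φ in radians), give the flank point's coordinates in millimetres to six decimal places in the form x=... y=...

pitch radius r_p = m·N/2 = 2.528·56/2 = 70.784000
base radius r_b = r_p·cos α = 70.784000·cos 15.205° = 68.306108
roll angle φ = 35.635° = 0.62194808 rad
x = r_b·(cos φ + φ·sin φ) = 68.306108·(0.81274501 + 0.62194808·0.58261956) = 80.266789
y = r_b·(sin φ − φ·cos φ) = 68.306108·(0.58261956 − 0.62194808·0.81274501) = 5.268748

x=80.266789 y=5.268748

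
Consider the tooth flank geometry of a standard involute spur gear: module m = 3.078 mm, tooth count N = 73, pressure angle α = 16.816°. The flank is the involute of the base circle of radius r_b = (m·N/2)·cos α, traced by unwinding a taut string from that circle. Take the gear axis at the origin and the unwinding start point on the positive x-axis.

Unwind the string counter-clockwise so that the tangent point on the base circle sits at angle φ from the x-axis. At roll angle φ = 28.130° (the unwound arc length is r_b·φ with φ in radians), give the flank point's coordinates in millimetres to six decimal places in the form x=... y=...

pitch radius r_p = m·N/2 = 3.078·73/2 = 112.347000
base radius r_b = r_p·cos α = 112.347000·cos 16.816° = 107.542902
roll angle φ = 28.130° = 0.49096112 rad
x = r_b·(cos φ + φ·sin φ) = 107.542902·(0.88188012 + 0.49096112·0.47147370) = 119.733468
y = r_b·(sin φ − φ·cos φ) = 107.542902·(0.47147370 − 0.49096112·0.88188012) = 4.140923

x=119.733468 y=4.140923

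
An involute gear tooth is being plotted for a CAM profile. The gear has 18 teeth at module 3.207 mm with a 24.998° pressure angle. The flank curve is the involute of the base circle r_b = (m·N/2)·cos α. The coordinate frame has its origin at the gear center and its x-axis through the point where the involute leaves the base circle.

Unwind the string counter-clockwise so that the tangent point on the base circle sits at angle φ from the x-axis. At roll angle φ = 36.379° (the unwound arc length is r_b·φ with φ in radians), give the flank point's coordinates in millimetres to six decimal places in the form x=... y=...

pitch radius r_p = m·N/2 = 3.207·18/2 = 28.863000
base radius r_b = r_p·cos α = 28.863000·cos 24.998° = 26.159187
roll angle φ = 36.379° = 0.63493333 rad
x = r_b·(cos φ + φ·sin φ) = 26.159187·(0.80511124 + 0.63493333·0.59312384) = 30.912451
y = r_b·(sin φ − φ·cos φ) = 26.159187·(0.59312384 − 0.63493333·0.80511124) = 2.143271

x=30.912451 y=2.143271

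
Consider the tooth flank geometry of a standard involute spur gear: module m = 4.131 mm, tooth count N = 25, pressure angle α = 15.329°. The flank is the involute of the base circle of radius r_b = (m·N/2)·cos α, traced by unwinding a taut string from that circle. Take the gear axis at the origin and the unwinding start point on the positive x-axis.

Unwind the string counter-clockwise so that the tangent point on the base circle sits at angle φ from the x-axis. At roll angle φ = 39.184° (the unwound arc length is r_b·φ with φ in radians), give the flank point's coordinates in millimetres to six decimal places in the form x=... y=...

x=60.119645 y=5.065478

pitch radius r_p = m·N/2 = 4.131·25/2 = 51.637500
base radius r_b = r_p·cos α = 51.637500·cos 15.329° = 49.800431
roll angle φ = 39.184° = 0.68388981 rad
x = r_b·(cos φ + φ·sin φ) = 49.800431·(0.77512095 + 0.68388981·0.63181287) = 60.119645
y = r_b·(sin φ − φ·cos φ) = 49.800431·(0.63181287 − 0.68388981·0.77512095) = 5.065478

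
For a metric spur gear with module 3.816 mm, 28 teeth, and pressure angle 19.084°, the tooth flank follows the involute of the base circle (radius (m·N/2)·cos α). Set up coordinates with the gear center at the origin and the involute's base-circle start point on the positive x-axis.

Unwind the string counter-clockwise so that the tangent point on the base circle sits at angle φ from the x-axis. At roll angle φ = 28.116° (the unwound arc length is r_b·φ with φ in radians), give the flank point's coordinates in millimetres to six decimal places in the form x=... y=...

x=56.205557 y=1.941172

pitch radius r_p = m·N/2 = 3.816·28/2 = 53.424000
base radius r_b = r_p·cos α = 53.424000·cos 19.084° = 50.487830
roll angle φ = 28.116° = 0.49071677 rad
x = r_b·(cos φ + φ·sin φ) = 50.487830·(0.88199530 + 0.49071677·0.47125820) = 56.205557
y = r_b·(sin φ − φ·cos φ) = 50.487830·(0.47125820 − 0.49071677·0.88199530) = 1.941172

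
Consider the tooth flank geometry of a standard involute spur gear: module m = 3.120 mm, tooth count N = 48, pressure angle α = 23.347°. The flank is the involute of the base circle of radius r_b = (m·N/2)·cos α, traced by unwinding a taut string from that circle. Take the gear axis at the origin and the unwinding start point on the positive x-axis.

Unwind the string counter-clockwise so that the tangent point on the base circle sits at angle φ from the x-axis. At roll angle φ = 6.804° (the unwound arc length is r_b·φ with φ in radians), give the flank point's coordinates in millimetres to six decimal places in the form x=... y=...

x=69.231990 y=0.038323

pitch radius r_p = m·N/2 = 3.120·48/2 = 74.880000
base radius r_b = r_p·cos α = 74.880000·cos 23.347° = 68.748946
roll angle φ = 6.804° = 0.11875220 rad
x = r_b·(cos φ + φ·sin φ) = 68.748946·(0.99295724 + 0.11875220·0.11847329) = 69.231990
y = r_b·(sin φ − φ·cos φ) = 68.748946·(0.11847329 − 0.11875220·0.99295724) = 0.038323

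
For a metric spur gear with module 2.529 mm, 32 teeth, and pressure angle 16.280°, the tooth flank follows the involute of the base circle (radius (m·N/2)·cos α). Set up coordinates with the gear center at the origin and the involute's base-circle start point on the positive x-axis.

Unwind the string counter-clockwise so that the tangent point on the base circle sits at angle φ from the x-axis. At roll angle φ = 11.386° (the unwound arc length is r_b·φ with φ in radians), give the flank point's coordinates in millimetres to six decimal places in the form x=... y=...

pitch radius r_p = m·N/2 = 2.529·32/2 = 40.464000
base radius r_b = r_p·cos α = 40.464000·cos 16.280° = 38.841523
roll angle φ = 11.386° = 0.19872319 rad
x = r_b·(cos φ + φ·sin φ) = 38.841523·(0.98031944 + 0.19872319·0.19741781) = 39.600912
y = r_b·(sin φ − φ·cos φ) = 38.841523·(0.19741781 − 0.19872319·0.98031944) = 0.101206

x=39.600912 y=0.101206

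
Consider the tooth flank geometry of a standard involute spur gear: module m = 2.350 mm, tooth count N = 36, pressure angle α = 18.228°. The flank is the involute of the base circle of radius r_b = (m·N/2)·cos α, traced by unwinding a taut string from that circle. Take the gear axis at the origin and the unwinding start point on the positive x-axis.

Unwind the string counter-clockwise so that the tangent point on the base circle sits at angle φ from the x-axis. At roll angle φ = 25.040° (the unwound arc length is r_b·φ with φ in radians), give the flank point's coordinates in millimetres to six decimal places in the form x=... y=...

x=43.832935 y=1.096674

pitch radius r_p = m·N/2 = 2.350·36/2 = 42.300000
base radius r_b = r_p·cos α = 42.300000·cos 18.228° = 40.177356
roll angle φ = 25.040° = 0.43703044 rad
x = r_b·(cos φ + φ·sin φ) = 40.177356·(0.90601252 + 0.43703044·0.42325088) = 43.832935
y = r_b·(sin φ − φ·cos φ) = 40.177356·(0.42325088 − 0.43703044·0.90601252) = 1.096674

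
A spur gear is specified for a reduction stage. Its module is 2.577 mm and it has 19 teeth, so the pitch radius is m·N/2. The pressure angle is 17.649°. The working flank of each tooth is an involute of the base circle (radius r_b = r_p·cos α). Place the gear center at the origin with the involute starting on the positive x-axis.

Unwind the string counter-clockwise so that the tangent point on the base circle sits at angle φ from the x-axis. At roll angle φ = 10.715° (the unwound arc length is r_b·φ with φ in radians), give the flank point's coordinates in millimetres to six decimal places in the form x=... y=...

pitch radius r_p = m·N/2 = 2.577·19/2 = 24.481500
base radius r_b = r_p·cos α = 24.481500·cos 17.649° = 23.329198
roll angle φ = 10.715° = 0.18701203 rad
x = r_b·(cos φ + φ·sin φ) = 23.329198·(0.98256416 + 0.18701203·0.18592386) = 23.733590
y = r_b·(sin φ − φ·cos φ) = 23.329198·(0.18592386 − 0.18701203·0.98256416) = 0.050684

x=23.733590 y=0.050684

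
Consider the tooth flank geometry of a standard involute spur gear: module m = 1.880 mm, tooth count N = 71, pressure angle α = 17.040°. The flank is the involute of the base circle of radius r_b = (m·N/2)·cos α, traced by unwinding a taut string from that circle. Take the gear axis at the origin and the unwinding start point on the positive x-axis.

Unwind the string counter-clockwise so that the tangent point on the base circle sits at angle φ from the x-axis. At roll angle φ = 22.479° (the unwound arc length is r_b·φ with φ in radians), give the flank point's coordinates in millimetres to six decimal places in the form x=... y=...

pitch radius r_p = m·N/2 = 1.880·71/2 = 66.740000
base radius r_b = r_p·cos α = 66.740000·cos 17.040° = 63.810141
roll angle φ = 22.479° = 0.39233256 rad
x = r_b·(cos φ + φ·sin φ) = 63.810141·(0.92401973 + 0.39233256·0.38234479) = 68.533753
y = r_b·(sin φ − φ·cos φ) = 63.810141·(0.38234479 − 0.39233256·0.92401973) = 1.264829

x=68.533753 y=1.264829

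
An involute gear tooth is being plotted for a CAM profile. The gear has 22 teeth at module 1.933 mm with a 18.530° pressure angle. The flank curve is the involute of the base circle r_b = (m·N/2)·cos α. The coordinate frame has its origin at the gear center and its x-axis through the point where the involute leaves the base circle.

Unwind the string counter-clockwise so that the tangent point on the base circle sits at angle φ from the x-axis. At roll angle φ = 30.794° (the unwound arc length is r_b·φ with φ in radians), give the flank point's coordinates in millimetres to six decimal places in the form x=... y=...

x=22.865548 y=1.013484

pitch radius r_p = m·N/2 = 1.933·22/2 = 21.263000
base radius r_b = r_p·cos α = 21.263000·cos 18.530° = 20.160670
roll angle φ = 30.794° = 0.53745669 rad
x = r_b·(cos φ + φ·sin φ) = 20.160670·(0.85901351 + 0.53745669·0.51195291) = 22.865548
y = r_b·(sin φ − φ·cos φ) = 20.160670·(0.51195291 − 0.53745669·0.85901351) = 1.013484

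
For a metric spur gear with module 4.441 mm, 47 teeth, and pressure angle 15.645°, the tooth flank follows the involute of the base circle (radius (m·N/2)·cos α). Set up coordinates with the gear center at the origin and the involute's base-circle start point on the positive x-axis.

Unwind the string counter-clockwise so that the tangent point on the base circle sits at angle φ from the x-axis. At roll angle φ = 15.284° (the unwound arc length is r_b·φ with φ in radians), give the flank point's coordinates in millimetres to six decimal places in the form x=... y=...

x=104.009207 y=0.631366

pitch radius r_p = m·N/2 = 4.441·47/2 = 104.363500
base radius r_b = r_p·cos α = 104.363500·cos 15.645° = 100.496943
roll angle φ = 15.284° = 0.26675612 rad
x = r_b·(cos φ + φ·sin φ) = 100.496943·(0.96463107 + 0.26675612·0.26360368) = 104.009207
y = r_b·(sin φ − φ·cos φ) = 100.496943·(0.26360368 − 0.26675612·0.96463107) = 0.631366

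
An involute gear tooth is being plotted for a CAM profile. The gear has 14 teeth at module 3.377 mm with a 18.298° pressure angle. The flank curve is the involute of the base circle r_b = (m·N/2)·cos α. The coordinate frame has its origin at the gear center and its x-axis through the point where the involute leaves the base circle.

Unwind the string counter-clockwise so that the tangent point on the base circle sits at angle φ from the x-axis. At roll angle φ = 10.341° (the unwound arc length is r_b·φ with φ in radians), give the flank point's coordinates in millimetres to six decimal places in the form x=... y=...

pitch radius r_p = m·N/2 = 3.377·14/2 = 23.639000
base radius r_b = r_p·cos α = 23.639000·cos 18.298° = 22.443728
roll angle φ = 10.341° = 0.18048450 rad
x = r_b·(cos φ + φ·sin φ) = 22.443728·(0.98375684 + 0.18048450·0.17950622) = 22.806305
y = r_b·(sin φ − φ·cos φ) = 22.443728·(0.17950622 − 0.18048450·0.98375684) = 0.043841

x=22.806305 y=0.043841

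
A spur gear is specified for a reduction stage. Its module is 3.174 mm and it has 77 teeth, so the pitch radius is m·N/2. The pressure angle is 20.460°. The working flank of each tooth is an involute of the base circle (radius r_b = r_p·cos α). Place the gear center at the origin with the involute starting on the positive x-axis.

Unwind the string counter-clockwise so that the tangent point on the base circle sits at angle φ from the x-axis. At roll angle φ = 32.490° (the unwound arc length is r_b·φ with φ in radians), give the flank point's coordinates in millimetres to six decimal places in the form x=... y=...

x=131.444141 y=6.737501

pitch radius r_p = m·N/2 = 3.174·77/2 = 122.199000
base radius r_b = r_p·cos α = 122.199000·cos 20.460° = 114.490253
roll angle φ = 32.490° = 0.56705747 rad
x = r_b·(cos φ + φ·sin φ) = 114.490253·(0.84348521 + 0.56705747·0.53715240) = 131.444141
y = r_b·(sin φ − φ·cos φ) = 114.490253·(0.53715240 − 0.56705747·0.84348521) = 6.737501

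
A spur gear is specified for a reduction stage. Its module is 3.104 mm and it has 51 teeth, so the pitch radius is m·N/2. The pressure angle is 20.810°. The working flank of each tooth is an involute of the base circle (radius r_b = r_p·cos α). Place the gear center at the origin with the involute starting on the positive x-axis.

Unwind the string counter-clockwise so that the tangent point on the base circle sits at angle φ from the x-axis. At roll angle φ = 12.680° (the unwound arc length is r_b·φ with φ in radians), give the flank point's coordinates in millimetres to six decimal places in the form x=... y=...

pitch radius r_p = m·N/2 = 3.104·51/2 = 79.152000
base radius r_b = r_p·cos α = 79.152000·cos 20.810° = 73.988415
roll angle φ = 12.680° = 0.22130775 rad
x = r_b·(cos φ + φ·sin φ) = 73.988415·(0.97561123 + 0.22130775·0.21950567) = 75.778160
y = r_b·(sin φ − φ·cos φ) = 73.988415·(0.21950567 − 0.22130775·0.97561123) = 0.266014

x=75.778160 y=0.266014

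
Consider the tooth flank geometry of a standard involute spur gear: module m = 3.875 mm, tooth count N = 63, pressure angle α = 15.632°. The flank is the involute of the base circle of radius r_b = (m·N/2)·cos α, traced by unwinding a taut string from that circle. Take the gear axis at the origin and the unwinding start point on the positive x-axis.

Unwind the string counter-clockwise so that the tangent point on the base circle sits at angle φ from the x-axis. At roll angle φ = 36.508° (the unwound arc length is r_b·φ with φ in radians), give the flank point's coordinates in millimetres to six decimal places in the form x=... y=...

x=139.042137 y=9.730899

pitch radius r_p = m·N/2 = 3.875·63/2 = 122.062500
base radius r_b = r_p·cos α = 122.062500·cos 15.632° = 117.547680
roll angle φ = 36.508° = 0.63718480 rad
x = r_b·(cos φ + φ·sin φ) = 117.547680·(0.80377380 + 0.63718480·0.59493502) = 139.042137
y = r_b·(sin φ − φ·cos φ) = 117.547680·(0.59493502 − 0.63718480·0.80377380) = 9.730899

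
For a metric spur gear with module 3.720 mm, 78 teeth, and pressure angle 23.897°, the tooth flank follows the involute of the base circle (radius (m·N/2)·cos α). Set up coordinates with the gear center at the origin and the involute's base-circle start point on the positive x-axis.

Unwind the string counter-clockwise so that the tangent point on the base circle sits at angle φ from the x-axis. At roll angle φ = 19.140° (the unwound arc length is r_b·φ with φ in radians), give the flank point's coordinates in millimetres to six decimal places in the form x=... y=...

x=139.838886 y=1.629922

pitch radius r_p = m·N/2 = 3.720·78/2 = 145.080000
base radius r_b = r_p·cos α = 145.080000·cos 23.897° = 132.643041
roll angle φ = 19.140° = 0.33405602 rad
x = r_b·(cos φ + φ·sin φ) = 132.643041·(0.94472024 + 0.33405602·0.32787752) = 139.838886
y = r_b·(sin φ − φ·cos φ) = 132.643041·(0.32787752 − 0.33405602·0.94472024) = 1.629922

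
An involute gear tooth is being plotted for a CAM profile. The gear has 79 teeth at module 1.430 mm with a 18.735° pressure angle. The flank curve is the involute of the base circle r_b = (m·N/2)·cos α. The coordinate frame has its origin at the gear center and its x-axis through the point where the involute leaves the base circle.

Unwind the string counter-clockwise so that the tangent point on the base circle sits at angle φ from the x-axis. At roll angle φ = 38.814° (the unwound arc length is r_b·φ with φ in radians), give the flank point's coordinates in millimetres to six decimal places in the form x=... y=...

pitch radius r_p = m·N/2 = 1.430·79/2 = 56.485000
base radius r_b = r_p·cos α = 56.485000·cos 18.735° = 53.492100
roll angle φ = 38.814° = 0.67743210 rad
x = r_b·(cos φ + φ·sin φ) = 53.492100·(0.77918483 + 0.67743210·0.62679422) = 64.393541
y = r_b·(sin φ − φ·cos φ) = 53.492100·(0.62679422 − 0.67743210·0.77918483) = 5.293012

x=64.393541 y=5.293012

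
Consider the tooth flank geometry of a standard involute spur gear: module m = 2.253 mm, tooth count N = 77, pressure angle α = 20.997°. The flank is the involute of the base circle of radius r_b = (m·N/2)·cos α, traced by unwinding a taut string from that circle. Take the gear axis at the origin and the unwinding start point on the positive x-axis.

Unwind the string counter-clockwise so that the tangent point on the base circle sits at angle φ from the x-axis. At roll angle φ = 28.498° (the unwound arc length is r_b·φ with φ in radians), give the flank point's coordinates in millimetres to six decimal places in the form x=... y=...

pitch radius r_p = m·N/2 = 2.253·77/2 = 86.740500
base radius r_b = r_p·cos α = 86.740500·cos 20.997° = 80.980860
roll angle φ = 28.498° = 0.49738393 rad
x = r_b·(cos φ + φ·sin φ) = 80.980860·(0.87883377 + 0.49738393·0.47712808) = 90.386756
y = r_b·(sin φ − φ·cos φ) = 80.980860·(0.47712808 − 0.49738393·0.87883377) = 3.240068

x=90.386756 y=3.240068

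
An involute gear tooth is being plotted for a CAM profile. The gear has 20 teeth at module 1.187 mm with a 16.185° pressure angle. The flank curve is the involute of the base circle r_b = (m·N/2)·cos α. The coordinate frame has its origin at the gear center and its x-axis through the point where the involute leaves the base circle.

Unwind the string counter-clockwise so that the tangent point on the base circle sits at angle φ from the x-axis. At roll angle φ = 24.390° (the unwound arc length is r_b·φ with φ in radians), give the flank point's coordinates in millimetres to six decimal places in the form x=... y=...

pitch radius r_p = m·N/2 = 1.187·20/2 = 11.870000
base radius r_b = r_p·cos α = 11.870000·cos 16.185° = 11.399553
roll angle φ = 24.390° = 0.42568580 rad
x = r_b·(cos φ + φ·sin φ) = 11.399553·(0.91075575 + 0.42568580·0.41294548) = 12.386079
y = r_b·(sin φ − φ·cos φ) = 11.399553·(0.41294548 − 0.42568580·0.91075575) = 0.287835

x=12.386079 y=0.287835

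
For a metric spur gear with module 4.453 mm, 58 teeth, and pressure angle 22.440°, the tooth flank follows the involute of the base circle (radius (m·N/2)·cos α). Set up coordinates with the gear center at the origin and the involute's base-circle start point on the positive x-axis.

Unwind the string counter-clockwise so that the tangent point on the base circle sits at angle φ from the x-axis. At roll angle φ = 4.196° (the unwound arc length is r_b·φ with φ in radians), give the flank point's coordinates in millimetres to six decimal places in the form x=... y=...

pitch radius r_p = m·N/2 = 4.453·58/2 = 129.137000
base radius r_b = r_p·cos α = 129.137000·cos 22.440° = 119.358717
roll angle φ = 4.196° = 0.07323402 rad
x = r_b·(cos φ + φ·sin φ) = 119.358717·(0.99731959 + 0.07323402·0.07316857) = 119.678361
y = r_b·(sin φ − φ·cos φ) = 119.358717·(0.07316857 − 0.07323402·0.99731959) = 0.015618

x=119.678361 y=0.015618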